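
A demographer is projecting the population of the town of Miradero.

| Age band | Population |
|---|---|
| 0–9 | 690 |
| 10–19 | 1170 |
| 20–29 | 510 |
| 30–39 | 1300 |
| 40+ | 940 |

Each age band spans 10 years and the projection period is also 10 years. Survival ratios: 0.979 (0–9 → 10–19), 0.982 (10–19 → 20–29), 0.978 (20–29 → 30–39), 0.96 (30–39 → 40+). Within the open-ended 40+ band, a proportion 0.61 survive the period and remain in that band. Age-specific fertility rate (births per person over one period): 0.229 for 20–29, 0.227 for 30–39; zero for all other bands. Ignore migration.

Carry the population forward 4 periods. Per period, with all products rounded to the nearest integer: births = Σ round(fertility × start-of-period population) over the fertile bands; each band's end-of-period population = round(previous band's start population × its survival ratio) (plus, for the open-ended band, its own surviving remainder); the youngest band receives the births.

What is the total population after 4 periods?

Call the bands 1 to 5, youngest first.
After projecting period 1:
Births: 510 * 0.229 = 117, 1300 * 0.227 = 295 → 412
Band 2: 690 * 0.979 = 676
Band 3: 1170 * 0.982 = 1149
Band 4: 510 * 0.978 = 499
Band 5: 1300 * 0.96 + 940 * 0.61 = 1248 + 573 = 1821
End of period: [412, 676, 1149, 499, 1821]
After projecting period 2:
Births: 1149 * 0.229 = 263, 499 * 0.227 = 113 → 376
Band 2: 412 * 0.979 = 403
Band 3: 676 * 0.982 = 664
Band 4: 1149 * 0.978 = 1124
Band 5: 499 * 0.96 + 1821 * 0.61 = 479 + 1111 = 1590
End of period: [376, 403, 664, 1124, 1590]
After projecting period 3:
Births: 664 * 0.229 = 152, 1124 * 0.227 = 255 → 407
Band 2: 376 * 0.979 = 368
Band 3: 403 * 0.982 = 396
Band 4: 664 * 0.978 = 649
Band 5: 1124 * 0.96 + 1590 * 0.61 = 1079 + 970 = 2049
End of period: [407, 368, 396, 649, 2049]
After projecting period 4:
Births: 396 * 0.229 = 91, 649 * 0.227 = 147 → 238
Band 2: 407 * 0.979 = 398
Band 3: 368 * 0.982 = 361
Band 4: 396 * 0.978 = 387
Band 5: 649 * 0.96 + 2049 * 0.61 = 623 + 1250 = 1873
End of period: [238, 398, 361, 387, 1873]
Total after period 4: 238 + 398 + 361 + 387 + 1873 = 3257

3257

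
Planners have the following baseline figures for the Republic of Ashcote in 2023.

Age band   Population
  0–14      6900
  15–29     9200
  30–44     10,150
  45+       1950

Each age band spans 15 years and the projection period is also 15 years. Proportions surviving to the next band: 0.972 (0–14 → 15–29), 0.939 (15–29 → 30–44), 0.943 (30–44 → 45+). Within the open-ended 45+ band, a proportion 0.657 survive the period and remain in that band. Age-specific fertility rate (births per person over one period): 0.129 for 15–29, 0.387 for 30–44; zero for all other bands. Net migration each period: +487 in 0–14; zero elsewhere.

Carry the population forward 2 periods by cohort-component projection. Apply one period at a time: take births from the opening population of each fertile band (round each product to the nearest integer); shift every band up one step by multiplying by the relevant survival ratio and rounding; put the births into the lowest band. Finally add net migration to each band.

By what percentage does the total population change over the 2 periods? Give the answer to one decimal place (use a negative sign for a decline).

12.5

(Groups numbered youngest = 1 to oldest = 4.)
— Period 1 —
Births: 9200 × 0.129 = 1187  |  10150 × 0.387 = 3928 → total 5115
Group 2: 6900 × 0.972 = 6707
Group 3: 9200 × 0.939 = 8639
Group 4: 10150 × 0.943 + 1950 × 0.657 = 9571 + 1281 = 10852
Net migration: Group 1 + 487 → 5602
End of period: [5602, 6707, 8639, 10852]
— Period 2 —
Births: 6707 × 0.129 = 865  |  8639 × 0.387 = 3343 → total 4208
Group 2: 5602 × 0.972 = 5445
Group 3: 6707 × 0.939 = 6298
Group 4: 8639 × 0.943 + 10852 × 0.657 = 8147 + 7130 = 15277
Net migration: Group 1 + 487 → 4695
End of period: [4695, 5445, 6298, 15277]
Total: 28200 → 31715; change = 3515; percentage change = 12.5%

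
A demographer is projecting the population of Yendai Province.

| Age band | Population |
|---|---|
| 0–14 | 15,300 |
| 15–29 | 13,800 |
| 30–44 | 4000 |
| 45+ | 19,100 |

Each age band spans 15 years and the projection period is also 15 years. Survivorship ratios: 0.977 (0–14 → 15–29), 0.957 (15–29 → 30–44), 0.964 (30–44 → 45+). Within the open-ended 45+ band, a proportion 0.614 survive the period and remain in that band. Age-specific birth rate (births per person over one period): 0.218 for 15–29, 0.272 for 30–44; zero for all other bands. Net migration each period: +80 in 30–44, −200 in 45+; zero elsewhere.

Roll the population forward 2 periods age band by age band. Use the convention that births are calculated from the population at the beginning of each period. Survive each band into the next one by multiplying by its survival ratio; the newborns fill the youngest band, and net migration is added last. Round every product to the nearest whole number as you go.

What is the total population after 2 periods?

Period 1:
Births: 13800 × 0.218 = 3008, 4000 × 0.272 = 1088 → 4096
15–29: 15300 × 0.977 = 14948
30–44: 13800 × 0.957 = 13207
45+: 4000 × 0.964 + 19100 × 0.614 = 3856 + 11727 = 15583
Net migration: 30–44 + 80 → 13287; 45+ − 200 → 15383
Population now: 0–14=4096, 15–29=14948, 30–44=13287, 45+=15383
Period 2:
Births: 14948 × 0.218 = 3259, 13287 × 0.272 = 3614 → 6873
15–29: 4096 × 0.977 = 4002
30–44: 14948 × 0.957 = 14305
45+: 13287 × 0.964 + 15383 × 0.614 = 12809 + 9445 = 22254
Net migration: 30–44 + 80 → 14385; 45+ − 200 → 22054
Population now: 0–14=6873, 15–29=4002, 30–44=14385, 45+=22054
Total after period 2: 6873 + 4002 + 14385 + 22054 = 47314

47314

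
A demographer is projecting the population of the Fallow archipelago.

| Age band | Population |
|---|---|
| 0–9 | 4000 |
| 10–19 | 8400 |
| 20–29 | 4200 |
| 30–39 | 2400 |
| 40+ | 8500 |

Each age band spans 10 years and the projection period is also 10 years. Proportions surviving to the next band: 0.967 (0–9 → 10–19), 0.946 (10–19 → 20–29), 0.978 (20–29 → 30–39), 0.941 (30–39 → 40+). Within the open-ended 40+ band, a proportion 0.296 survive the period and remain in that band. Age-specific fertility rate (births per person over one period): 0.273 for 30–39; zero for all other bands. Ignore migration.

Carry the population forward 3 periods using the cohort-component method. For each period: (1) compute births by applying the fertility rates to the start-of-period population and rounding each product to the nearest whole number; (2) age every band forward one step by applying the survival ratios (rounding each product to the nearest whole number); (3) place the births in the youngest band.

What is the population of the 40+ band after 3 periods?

8876

After projecting period 1:
Births: 2400 × 0.273 = 655
10–19: 4000 × 0.967 = 3868
20–29: 8400 × 0.946 = 7946
30–39: 4200 × 0.978 = 4108
40+: 2400 × 0.941 + 8500 × 0.296 = 2258 + 2516 = 4774
Population now: 0–9=655, 10–19=3868, 20–29=7946, 30–39=4108, 40+=4774
After projecting period 2:
Births: 4108 × 0.273 = 1121
10–19: 655 × 0.967 = 633
20–29: 3868 × 0.946 = 3659
30–39: 7946 × 0.978 = 7771
40+: 4108 × 0.941 + 4774 × 0.296 = 3866 + 1413 = 5279
Population now: 0–9=1121, 10–19=633, 20–29=3659, 30–39=7771, 40+=5279
After projecting period 3:
Births: 7771 × 0.273 = 2121
10–19: 1121 × 0.967 = 1084
20–29: 633 × 0.946 = 599
30–39: 3659 × 0.978 = 3579
40+: 7771 × 0.941 + 5279 × 0.296 = 7313 + 1563 = 8876
Population now: 0–9=2121, 10–19=1084, 20–29=599, 30–39=3579, 40+=8876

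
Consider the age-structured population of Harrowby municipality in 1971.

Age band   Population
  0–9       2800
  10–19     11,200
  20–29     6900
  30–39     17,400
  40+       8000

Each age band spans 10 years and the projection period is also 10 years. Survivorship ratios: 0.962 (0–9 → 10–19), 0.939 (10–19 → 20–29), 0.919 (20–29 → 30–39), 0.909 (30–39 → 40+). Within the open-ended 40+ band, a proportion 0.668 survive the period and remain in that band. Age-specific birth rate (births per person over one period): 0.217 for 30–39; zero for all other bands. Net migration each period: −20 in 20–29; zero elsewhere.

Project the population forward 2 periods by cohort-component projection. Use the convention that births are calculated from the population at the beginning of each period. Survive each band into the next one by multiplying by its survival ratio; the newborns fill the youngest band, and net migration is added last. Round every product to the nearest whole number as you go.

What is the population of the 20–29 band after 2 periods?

(Groups numbered youngest = 1 to oldest = 5.)
[period 1]
Births: 17400 × 0.217 = 3776
Group 2: 2800 × 0.962 = 2694
Group 3: 11200 × 0.939 = 10517
Group 4: 6900 × 0.919 = 6341
Group 5: 17400 × 0.909 + 8000 × 0.668 = 15817 + 5344 = 21161
Net migration: Group 3 − 20 → 10497
Giving 3776 / 2694 / 10497 / 6341 / 21161.
[period 2]
Births: 6341 × 0.217 = 1376
Group 2: 3776 × 0.962 = 3633
Group 3: 2694 × 0.939 = 2530
Group 4: 10497 × 0.919 = 9647
Group 5: 6341 × 0.909 + 21161 × 0.668 = 5764 + 14136 = 19900
Net migration: Group 3 − 20 → 2510
Giving 1376 / 3633 / 2510 / 9647 / 19900.

2510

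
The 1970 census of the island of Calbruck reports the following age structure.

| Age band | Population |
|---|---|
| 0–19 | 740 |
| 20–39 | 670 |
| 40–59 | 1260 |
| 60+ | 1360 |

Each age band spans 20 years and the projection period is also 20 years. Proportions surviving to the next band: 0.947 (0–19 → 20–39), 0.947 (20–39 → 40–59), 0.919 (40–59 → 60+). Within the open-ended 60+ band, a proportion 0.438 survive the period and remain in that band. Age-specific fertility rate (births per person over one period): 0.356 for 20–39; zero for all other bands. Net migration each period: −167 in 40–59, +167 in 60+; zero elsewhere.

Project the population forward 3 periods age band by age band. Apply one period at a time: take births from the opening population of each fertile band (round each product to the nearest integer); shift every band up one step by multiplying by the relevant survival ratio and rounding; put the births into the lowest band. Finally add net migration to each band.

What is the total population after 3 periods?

1617

Call the bands 1 to 4, youngest first.
[period 1]
Births: 670 × 0.356 = 239
Band 2: 740 × 0.947 = 701
Band 3: 670 × 0.947 = 634
Band 4: 1260 × 0.919 + 1360 × 0.438 = 1158 + 596 = 1754
Net migration: Band 3 − 167 → 467; Band 4 + 167 → 1921
End of period: [239, 701, 467, 1921]
[period 2]
Births: 701 × 0.356 = 250
Band 2: 239 × 0.947 = 226
Band 3: 701 × 0.947 = 664
Band 4: 467 × 0.919 + 1921 × 0.438 = 429 + 841 = 1270
Net migration: Band 3 − 167 → 497; Band 4 + 167 → 1437
End of period: [250, 226, 497, 1437]
[period 3]
Births: 226 × 0.356 = 80
Band 2: 250 × 0.947 = 237
Band 3: 226 × 0.947 = 214
Band 4: 497 × 0.919 + 1437 × 0.438 = 457 + 629 = 1086
Net migration: Band 3 − 167 → 47; Band 4 + 167 → 1253
End of period: [80, 237, 47, 1253]
Total after period 3: 80 + 237 + 47 + 1253 = 1617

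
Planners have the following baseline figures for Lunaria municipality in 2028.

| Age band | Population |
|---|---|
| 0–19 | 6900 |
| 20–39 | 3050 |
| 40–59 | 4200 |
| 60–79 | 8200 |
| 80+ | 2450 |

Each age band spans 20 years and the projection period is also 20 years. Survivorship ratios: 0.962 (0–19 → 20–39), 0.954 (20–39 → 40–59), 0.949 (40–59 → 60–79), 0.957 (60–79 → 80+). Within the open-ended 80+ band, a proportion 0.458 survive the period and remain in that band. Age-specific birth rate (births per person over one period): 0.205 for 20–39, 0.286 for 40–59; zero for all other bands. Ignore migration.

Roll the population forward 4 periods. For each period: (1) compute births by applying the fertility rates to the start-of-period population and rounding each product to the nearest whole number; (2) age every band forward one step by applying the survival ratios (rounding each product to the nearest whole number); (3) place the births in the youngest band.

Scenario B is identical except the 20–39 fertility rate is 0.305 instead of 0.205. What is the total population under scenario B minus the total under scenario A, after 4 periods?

(Groups numbered youngest = 1 to oldest = 5.)
After projecting period 1:
Births: 3050 × 0.205 = 625  |  4200 × 0.286 = 1201 → total 1826
Group 2: 6900 × 0.962 = 6638
Group 3: 3050 × 0.954 = 2910
Group 4: 4200 × 0.949 = 3986
Group 5: 8200 × 0.957 + 2450 × 0.458 = 7847 + 1122 = 8969
Population now: 0–19=1826, 20–39=6638, 40–59=2910, 60–79=3986, 80+=8969
After projecting period 2:
Births: 6638 × 0.205 = 1361  |  2910 × 0.286 = 832 → total 2193
Group 2: 1826 × 0.962 = 1757
Group 3: 6638 × 0.954 = 6333
Group 4: 2910 × 0.949 = 2762
Group 5: 3986 × 0.957 + 8969 × 0.458 = 3815 + 4108 = 7923
Population now: 0–19=2193, 20–39=1757, 40–59=6333, 60–79=2762, 80+=7923
After projecting period 3:
Births: 1757 × 0.205 = 360  |  6333 × 0.286 = 1811 → total 2171
Group 2: 2193 × 0.962 = 2110
Group 3: 1757 × 0.954 = 1676
Group 4: 6333 × 0.949 = 6010
Group 5: 2762 × 0.957 + 7923 × 0.458 = 2643 + 3629 = 6272
Population now: 0–19=2171, 20–39=2110, 40–59=1676, 60–79=6010, 80+=6272
After projecting period 4:
Births: 2110 × 0.205 = 433  |  1676 × 0.286 = 479 → total 912
Group 2: 2171 × 0.962 = 2089
Group 3: 2110 × 0.954 = 2013
Group 4: 1676 × 0.949 = 1591
Group 5: 6010 × 0.957 + 6272 × 0.458 = 5752 + 2873 = 8625
Population now: 0–19=912, 20–39=2089, 40–59=2013, 60–79=1591, 80+=8625
Scenario A total after 4 periods: 15230
Scenario B projection —
After projecting period 1:
Births: 3050 × 0.305 = 930  |  4200 × 0.286 = 1201 → total 2131
Group 2: 6900 × 0.962 = 6638
Group 3: 3050 × 0.954 = 2910
Group 4: 4200 × 0.949 = 3986
Group 5: 8200 × 0.957 + 2450 × 0.458 = 7847 + 1122 = 8969
Population now: 0–19=2131, 20–39=6638, 40–59=2910, 60–79=3986, 80+=8969
After projecting period 2:
Births: 6638 × 0.305 = 2025  |  2910 × 0.286 = 832 → total 2857
Group 2: 2131 × 0.962 = 2050
Group 3: 6638 × 0.954 = 6333
Group 4: 2910 × 0.949 = 2762
Group 5: 3986 × 0.957 + 8969 × 0.458 = 3815 + 4108 = 7923
Population now: 0–19=2857, 20–39=2050, 40–59=6333, 60–79=2762, 80+=7923
After projecting period 3:
Births: 2050 × 0.305 = 625  |  6333 × 0.286 = 1811 → total 2436
Group 2: 2857 × 0.962 = 2748
Group 3: 2050 × 0.954 = 1956
Group 4: 6333 × 0.949 = 6010
Group 5: 2762 × 0.957 + 7923 × 0.458 = 2643 + 3629 = 6272
Population now: 0–19=2436, 20–39=2748, 40–59=1956, 60–79=6010, 80+=6272
After projecting period 4:
Births: 2748 × 0.305 = 838  |  1956 × 0.286 = 559 → total 1397
Group 2: 2436 × 0.962 = 2343
Group 3: 2748 × 0.954 = 2622
Group 4: 1956 × 0.949 = 1856
Group 5: 6010 × 0.957 + 6272 × 0.458 = 5752 + 2873 = 8625
Population now: 0–19=1397, 20–39=2343, 40–59=2622, 60–79=1856, 80+=8625
Scenario B total after 4 periods: 16843
Difference B − A = 16843 − 15230 = 1613

1613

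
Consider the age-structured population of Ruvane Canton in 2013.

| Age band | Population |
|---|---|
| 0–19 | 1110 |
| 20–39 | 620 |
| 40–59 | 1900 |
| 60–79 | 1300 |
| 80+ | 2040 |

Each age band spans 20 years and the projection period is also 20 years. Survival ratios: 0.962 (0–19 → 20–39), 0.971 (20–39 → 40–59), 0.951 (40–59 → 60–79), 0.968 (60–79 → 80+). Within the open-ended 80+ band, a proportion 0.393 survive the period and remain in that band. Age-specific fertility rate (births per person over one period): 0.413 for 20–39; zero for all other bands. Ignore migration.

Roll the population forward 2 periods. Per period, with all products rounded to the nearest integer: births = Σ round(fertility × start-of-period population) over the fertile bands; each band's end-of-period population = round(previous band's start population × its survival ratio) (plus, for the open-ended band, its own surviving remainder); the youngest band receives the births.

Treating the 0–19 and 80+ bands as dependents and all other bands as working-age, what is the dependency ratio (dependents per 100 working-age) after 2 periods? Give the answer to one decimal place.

161.6

— Period 1 —
Births: 620 × 0.413 = 256
20–39: 1110 × 0.962 = 1068
40–59: 620 × 0.971 = 602
60–79: 1900 × 0.951 = 1807
80+: 1300 × 0.968 + 2040 × 0.393 = 1258 + 802 = 2060
End of period: [256, 1068, 602, 1807, 2060]
— Period 2 —
Births: 1068 × 0.413 = 441
20–39: 256 × 0.962 = 246
40–59: 1068 × 0.971 = 1037
60–79: 602 × 0.951 = 573
80+: 1807 × 0.968 + 2060 × 0.393 = 1749 + 810 = 2559
End of period: [441, 246, 1037, 573, 2559]
Dependents (band 0–19 + band 80+) = 441 + 2559 = 3000; working-age = 1856; ratio = 3000/1856 × 100 = 161.6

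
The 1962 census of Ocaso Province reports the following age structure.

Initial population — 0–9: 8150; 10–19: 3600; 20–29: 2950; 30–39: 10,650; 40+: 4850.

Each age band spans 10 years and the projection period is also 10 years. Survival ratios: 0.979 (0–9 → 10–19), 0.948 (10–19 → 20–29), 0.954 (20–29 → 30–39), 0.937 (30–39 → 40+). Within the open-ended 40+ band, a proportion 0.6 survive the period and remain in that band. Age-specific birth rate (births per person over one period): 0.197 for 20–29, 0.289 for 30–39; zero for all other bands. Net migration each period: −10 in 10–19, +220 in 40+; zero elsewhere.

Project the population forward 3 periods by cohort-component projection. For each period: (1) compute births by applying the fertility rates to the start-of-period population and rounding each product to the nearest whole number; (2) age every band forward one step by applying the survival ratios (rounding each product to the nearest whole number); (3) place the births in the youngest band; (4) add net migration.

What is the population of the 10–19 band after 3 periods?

1444

Let band 1 be 0–9 through band 5 = 40+.
Period 1:
Births: 2950 × 0.197 = 581 ; 10650 × 0.289 = 3078 → total 3659
Band 2: 8150 × 0.979 = 7979
Band 3: 3600 × 0.948 = 3413
Band 4: 2950 × 0.954 = 2814
Band 5: 10650 × 0.937 + 4850 × 0.6 = 9979 + 2910 = 12889
Net migration: Band 2 − 10 → 7969; Band 5 + 220 → 13109
→ [3659, 7969, 3413, 2814, 13109]
Period 2:
Births: 3413 × 0.197 = 672 ; 2814 × 0.289 = 813 → total 1485
Band 2: 3659 × 0.979 = 3582
Band 3: 7969 × 0.948 = 7555
Band 4: 3413 × 0.954 = 3256
Band 5: 2814 × 0.937 + 13109 × 0.6 = 2637 + 7865 = 10502
Net migration: Band 2 − 10 → 3572; Band 5 + 220 → 10722
→ [1485, 3572, 7555, 3256, 10722]
Period 3:
Births: 7555 × 0.197 = 1488 ; 3256 × 0.289 = 941 → total 2429
Band 2: 1485 × 0.979 = 1454
Band 3: 3572 × 0.948 = 3386
Band 4: 7555 × 0.954 = 7207
Band 5: 3256 × 0.937 + 10722 × 0.6 = 3051 + 6433 = 9484
Net migration: Band 2 − 10 → 1444; Band 5 + 220 → 9704
→ [2429, 1444, 3386, 7207, 9704]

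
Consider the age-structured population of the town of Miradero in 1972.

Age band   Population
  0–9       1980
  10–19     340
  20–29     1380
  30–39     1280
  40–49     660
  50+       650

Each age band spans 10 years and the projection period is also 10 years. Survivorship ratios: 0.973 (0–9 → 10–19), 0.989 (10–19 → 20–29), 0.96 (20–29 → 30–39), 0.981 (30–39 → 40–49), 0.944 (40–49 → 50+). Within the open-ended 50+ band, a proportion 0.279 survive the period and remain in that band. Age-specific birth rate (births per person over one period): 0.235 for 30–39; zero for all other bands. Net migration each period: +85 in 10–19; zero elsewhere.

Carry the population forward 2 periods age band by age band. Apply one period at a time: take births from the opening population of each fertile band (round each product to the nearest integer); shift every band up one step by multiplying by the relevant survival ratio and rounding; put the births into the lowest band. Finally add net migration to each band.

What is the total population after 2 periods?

5712

— Period 1 —
Births: 1280 * 0.235 = 301
10–19: 1980 * 0.973 = 1927
20–29: 340 * 0.989 = 336
30–39: 1380 * 0.96 = 1325
40–49: 1280 * 0.981 = 1256
50+: 660 * 0.944 + 650 * 0.279 = 623 + 181 = 804
Net migration: 10–19 + 85 → 2012
Population now: 0–9=301, 10–19=2012, 20–29=336, 30–39=1325, 40–49=1256, 50+=804
— Period 2 —
Births: 1325 * 0.235 = 311
10–19: 301 * 0.973 = 293
20–29: 2012 * 0.989 = 1990
30–39: 336 * 0.96 = 323
40–49: 1325 * 0.981 = 1300
50+: 1256 * 0.944 + 804 * 0.279 = 1186 + 224 = 1410
Net migration: 10–19 + 85 → 378
Population now: 0–9=311, 10–19=378, 20–29=1990, 30–39=323, 40–49=1300, 50+=1410
Total after period 2: 311 + 378 + 1990 + 323 + 1300 + 1410 = 5712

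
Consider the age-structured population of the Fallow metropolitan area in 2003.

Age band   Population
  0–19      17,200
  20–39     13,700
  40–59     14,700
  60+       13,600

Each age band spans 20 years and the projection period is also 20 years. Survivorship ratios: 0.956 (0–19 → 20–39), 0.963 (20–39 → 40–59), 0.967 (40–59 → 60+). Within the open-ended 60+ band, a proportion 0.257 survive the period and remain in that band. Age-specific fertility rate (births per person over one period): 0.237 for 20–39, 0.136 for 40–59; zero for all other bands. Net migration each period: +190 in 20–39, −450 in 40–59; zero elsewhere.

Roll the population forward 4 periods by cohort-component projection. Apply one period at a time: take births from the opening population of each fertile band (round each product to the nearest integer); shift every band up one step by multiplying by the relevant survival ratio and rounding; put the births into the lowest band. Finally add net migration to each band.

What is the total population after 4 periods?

Let band 1 be 0–19 through band 4 = 60+.
[period 1]
Births: 13700 * 0.237 = 3247  |  14700 * 0.136 = 1999 → total 5246
Band 2: 17200 * 0.956 = 16443
Band 3: 13700 * 0.963 = 13193
Band 4: 14700 * 0.967 + 13600 * 0.257 = 14215 + 3495 = 17710
Net migration: Band 2 + 190 → 16633; Band 3 − 450 → 12743
Giving 5246 / 16633 / 12743 / 17710.
[period 2]
Births: 16633 * 0.237 = 3942  |  12743 * 0.136 = 1733 → total 5675
Band 2: 5246 * 0.956 = 5015
Band 3: 16633 * 0.963 = 16018
Band 4: 12743 * 0.967 + 17710 * 0.257 = 12322 + 4551 = 16873
Net migration: Band 2 + 190 → 5205; Band 3 − 450 → 15568
Giving 5675 / 5205 / 15568 / 16873.
[period 3]
Births: 5205 * 0.237 = 1234  |  15568 * 0.136 = 2117 → total 3351
Band 2: 5675 * 0.956 = 5425
Band 3: 5205 * 0.963 = 5012
Band 4: 15568 * 0.967 + 16873 * 0.257 = 15054 + 4336 = 19390
Net migration: Band 2 + 190 → 5615; Band 3 − 450 → 4562
Giving 3351 / 5615 / 4562 / 19390.
[period 4]
Births: 5615 * 0.237 = 1331  |  4562 * 0.136 = 620 → total 1951
Band 2: 3351 * 0.956 = 3204
Band 3: 5615 * 0.963 = 5407
Band 4: 4562 * 0.967 + 19390 * 0.257 = 4411 + 4983 = 9394
Net migration: Band 2 + 190 → 3394; Band 3 − 450 → 4957
Giving 1951 / 3394 / 4957 / 9394.
Total after period 4: 1951 + 3394 + 4957 + 9394 = 19696

19696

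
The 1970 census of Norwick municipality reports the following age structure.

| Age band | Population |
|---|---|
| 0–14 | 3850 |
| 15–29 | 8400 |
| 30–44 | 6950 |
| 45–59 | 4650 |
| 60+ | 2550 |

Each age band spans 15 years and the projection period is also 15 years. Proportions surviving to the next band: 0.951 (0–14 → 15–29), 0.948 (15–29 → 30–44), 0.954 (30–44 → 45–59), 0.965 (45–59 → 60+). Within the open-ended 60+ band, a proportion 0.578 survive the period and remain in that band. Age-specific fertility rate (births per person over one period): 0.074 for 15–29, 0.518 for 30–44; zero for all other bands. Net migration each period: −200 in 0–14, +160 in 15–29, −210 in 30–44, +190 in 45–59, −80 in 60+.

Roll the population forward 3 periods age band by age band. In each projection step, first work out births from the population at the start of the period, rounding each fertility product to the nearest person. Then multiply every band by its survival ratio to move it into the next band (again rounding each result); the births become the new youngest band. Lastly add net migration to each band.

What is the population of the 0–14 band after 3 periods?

[period 1]
Births: 8400 × 0.074 = 622, 6950 × 0.518 = 3600 — total 4222
15–29: 3850 × 0.951 = 3661
30–44: 8400 × 0.948 = 7963
45–59: 6950 × 0.954 = 6630
60+: 4650 × 0.965 + 2550 × 0.578 = 4487 + 1474 = 5961
Net migration: 0–14 − 200 → 4022; 15–29 + 160 → 3821; 30–44 − 210 → 7753; 45–59 + 190 → 6820; 60+ − 80 → 5881
Giving 4022 / 3821 / 7753 / 6820 / 5881.
[period 2]
Births: 3821 × 0.074 = 283, 7753 × 0.518 = 4016 — total 4299
15–29: 4022 × 0.951 = 3825
30–44: 3821 × 0.948 = 3622
45–59: 7753 × 0.954 = 7396
60+: 6820 × 0.965 + 5881 × 0.578 = 6581 + 3399 = 9980
Net migration: 0–14 − 200 → 4099; 15–29 + 160 → 3985; 30–44 − 210 → 3412; 45–59 + 190 → 7586; 60+ − 80 → 9900
Giving 4099 / 3985 / 3412 / 7586 / 9900.
[period 3]
Births: 3985 × 0.074 = 295, 3412 × 0.518 = 1767 — total 2062
15–29: 4099 × 0.951 = 3898
30–44: 3985 × 0.948 = 3778
45–59: 3412 × 0.954 = 3255
60+: 7586 × 0.965 + 9900 × 0.578 = 7320 + 5722 = 13042
Net migration: 0–14 − 200 → 1862; 15–29 + 160 → 4058; 30–44 − 210 → 3568; 45–59 + 190 → 3445; 60+ − 80 → 12962
Giving 1862 / 4058 / 3568 / 3445 / 12962.

1862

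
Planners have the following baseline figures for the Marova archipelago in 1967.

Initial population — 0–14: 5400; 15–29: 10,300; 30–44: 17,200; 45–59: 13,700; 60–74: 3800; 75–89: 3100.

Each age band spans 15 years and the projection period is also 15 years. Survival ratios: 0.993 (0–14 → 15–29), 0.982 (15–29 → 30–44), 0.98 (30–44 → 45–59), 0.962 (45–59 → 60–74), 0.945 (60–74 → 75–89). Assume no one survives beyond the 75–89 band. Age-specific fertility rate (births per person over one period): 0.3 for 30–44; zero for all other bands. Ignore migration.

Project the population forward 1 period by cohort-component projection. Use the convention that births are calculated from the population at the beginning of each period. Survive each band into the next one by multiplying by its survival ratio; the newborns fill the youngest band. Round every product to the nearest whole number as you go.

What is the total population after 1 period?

Period 1:
Births: 17200 × 0.3 = 5160
15–29: 5400 × 0.993 = 5362
30–44: 10300 × 0.982 = 10115
45–59: 17200 × 0.98 = 16856
60–74: 13700 × 0.962 = 13179
75–89: 3800 × 0.945 = 3591
Population now: 0–14=5160, 15–29=5362, 30–44=10115, 45–59=16856, 60–74=13179, 75–89=3591
Total after period 1: 5160 + 5362 + 10115 + 16856 + 13179 + 3591 = 54263

54263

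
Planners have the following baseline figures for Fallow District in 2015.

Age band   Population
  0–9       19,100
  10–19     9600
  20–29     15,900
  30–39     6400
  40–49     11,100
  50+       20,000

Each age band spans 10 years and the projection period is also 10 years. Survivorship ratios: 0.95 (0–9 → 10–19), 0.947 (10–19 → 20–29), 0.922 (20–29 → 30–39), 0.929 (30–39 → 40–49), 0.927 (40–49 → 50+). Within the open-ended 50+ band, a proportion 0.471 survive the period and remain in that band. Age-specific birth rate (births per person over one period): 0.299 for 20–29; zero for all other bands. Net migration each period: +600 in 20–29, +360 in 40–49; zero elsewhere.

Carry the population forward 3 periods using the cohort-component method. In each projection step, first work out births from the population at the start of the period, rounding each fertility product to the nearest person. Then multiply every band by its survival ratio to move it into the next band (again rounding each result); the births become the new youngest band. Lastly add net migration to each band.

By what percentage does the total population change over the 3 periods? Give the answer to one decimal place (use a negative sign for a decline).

-29.2

[period 1]
Births: 15900 * 0.299 = 4754
10–19: 19100 * 0.95 = 18145
20–29: 9600 * 0.947 = 9091
30–39: 15900 * 0.922 = 14660
40–49: 6400 * 0.929 = 5946
50+: 11100 * 0.927 + 20000 * 0.471 = 10290 + 9420 = 19710
Net migration: 20–29 + 600 → 9691; 40–49 + 360 → 6306
→ [4754, 18145, 9691, 14660, 6306, 19710]
[period 2]
Births: 9691 * 0.299 = 2898
10–19: 4754 * 0.95 = 4516
20–29: 18145 * 0.947 = 17183
30–39: 9691 * 0.922 = 8935
40–49: 14660 * 0.929 = 13619
50+: 6306 * 0.927 + 19710 * 0.471 = 5846 + 9283 = 15129
Net migration: 20–29 + 600 → 17783; 40–49 + 360 → 13979
→ [2898, 4516, 17783, 8935, 13979, 15129]
[period 3]
Births: 17783 * 0.299 = 5317
10–19: 2898 * 0.95 = 2753
20–29: 4516 * 0.947 = 4277
30–39: 17783 * 0.922 = 16396
40–49: 8935 * 0.929 = 8301
50+: 13979 * 0.927 + 15129 * 0.471 = 12959 + 7126 = 20085
Net migration: 20–29 + 600 → 4877; 40–49 + 360 → 8661
→ [5317, 2753, 4877, 16396, 8661, 20085]
Total: 82100 → 58089; change = -24011; percentage change = -29.2%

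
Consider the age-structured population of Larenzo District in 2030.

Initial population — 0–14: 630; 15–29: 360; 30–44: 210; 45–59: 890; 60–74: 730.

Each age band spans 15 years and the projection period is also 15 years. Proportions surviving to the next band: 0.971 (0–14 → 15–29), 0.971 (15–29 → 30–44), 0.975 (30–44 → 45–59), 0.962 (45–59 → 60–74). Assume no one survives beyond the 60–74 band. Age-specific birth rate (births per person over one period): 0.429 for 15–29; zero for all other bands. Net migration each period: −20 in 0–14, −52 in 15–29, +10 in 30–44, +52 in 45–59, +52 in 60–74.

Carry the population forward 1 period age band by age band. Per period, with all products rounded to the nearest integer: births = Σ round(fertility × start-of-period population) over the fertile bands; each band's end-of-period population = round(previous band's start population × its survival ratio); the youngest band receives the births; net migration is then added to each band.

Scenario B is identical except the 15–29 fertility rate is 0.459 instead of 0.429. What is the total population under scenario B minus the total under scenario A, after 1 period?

Call the bands 1 to 5, youngest first.
Period 1:
Births: 360 * 0.429 = 154
Band 2: 630 * 0.971 = 612
Band 3: 360 * 0.971 = 350
Band 4: 210 * 0.975 = 205
Band 5: 890 * 0.962 = 856
Net migration: Band 1 − 20 → 134; Band 2 − 52 → 560; Band 3 + 10 → 360; Band 4 + 52 → 257; Band 5 + 52 → 908
→ [134, 560, 360, 257, 908]
Scenario A total after 1 period: 2219
Scenario B projection —
Period 1:
Births: 360 * 0.459 = 165
Band 2: 630 * 0.971 = 612
Band 3: 360 * 0.971 = 350
Band 4: 210 * 0.975 = 205
Band 5: 890 * 0.962 = 856
Net migration: Band 1 − 20 → 145; Band 2 − 52 → 560; Band 3 + 10 → 360; Band 4 + 52 → 257; Band 5 + 52 → 908
→ [145, 560, 360, 257, 908]
Scenario B total after 1 period: 2230
Difference B − A = 2230 − 2219 = 11

11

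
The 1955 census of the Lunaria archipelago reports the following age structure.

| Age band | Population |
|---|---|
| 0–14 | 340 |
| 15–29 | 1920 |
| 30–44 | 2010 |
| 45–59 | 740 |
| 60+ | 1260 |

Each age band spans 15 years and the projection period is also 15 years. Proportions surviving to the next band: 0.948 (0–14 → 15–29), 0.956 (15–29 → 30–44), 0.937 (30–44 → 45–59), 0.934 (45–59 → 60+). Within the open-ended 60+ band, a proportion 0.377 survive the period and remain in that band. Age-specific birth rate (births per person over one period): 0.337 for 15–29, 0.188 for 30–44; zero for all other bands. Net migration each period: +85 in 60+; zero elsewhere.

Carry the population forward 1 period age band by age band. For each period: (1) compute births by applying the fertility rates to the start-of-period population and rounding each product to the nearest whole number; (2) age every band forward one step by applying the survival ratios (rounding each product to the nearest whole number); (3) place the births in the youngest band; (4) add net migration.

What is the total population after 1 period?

Call the bands 1 to 5, youngest first.
After projecting period 1:
Births: 1920 * 0.337 = 647 ; 2010 * 0.188 = 378 → 1025
Band 2: 340 * 0.948 = 322
Band 3: 1920 * 0.956 = 1836
Band 4: 2010 * 0.937 = 1883
Band 5: 740 * 0.934 + 1260 * 0.377 = 691 + 475 = 1166
Net migration: Band 5 + 85 → 1251
End of period: [1025, 322, 1836, 1883, 1251]
Total after period 1: 1025 + 322 + 1836 + 1883 + 1251 = 6317

6317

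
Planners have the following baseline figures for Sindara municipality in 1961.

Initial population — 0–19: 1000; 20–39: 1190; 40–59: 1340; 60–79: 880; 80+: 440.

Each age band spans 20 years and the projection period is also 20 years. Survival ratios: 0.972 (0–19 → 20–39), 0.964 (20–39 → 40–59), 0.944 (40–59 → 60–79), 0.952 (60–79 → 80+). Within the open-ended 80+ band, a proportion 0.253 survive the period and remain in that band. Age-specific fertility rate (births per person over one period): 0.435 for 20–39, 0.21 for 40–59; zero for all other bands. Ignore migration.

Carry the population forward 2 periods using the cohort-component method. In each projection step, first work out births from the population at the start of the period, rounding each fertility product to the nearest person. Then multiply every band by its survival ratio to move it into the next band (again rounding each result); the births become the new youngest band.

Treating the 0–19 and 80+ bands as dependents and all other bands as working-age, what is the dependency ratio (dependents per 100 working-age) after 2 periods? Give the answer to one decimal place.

75.4

Period 1:
Births: 1190 * 0.435 = 518, 1340 * 0.21 = 281 → 799
20–39: 1000 * 0.972 = 972
40–59: 1190 * 0.964 = 1147
60–79: 1340 * 0.944 = 1265
80+: 880 * 0.952 + 440 * 0.253 = 838 + 111 = 949
Population now: 0–19=799, 20–39=972, 40–59=1147, 60–79=1265, 80+=949
Period 2:
Births: 972 * 0.435 = 423, 1147 * 0.21 = 241 → 664
20–39: 799 * 0.972 = 777
40–59: 972 * 0.964 = 937
60–79: 1147 * 0.944 = 1083
80+: 1265 * 0.952 + 949 * 0.253 = 1204 + 240 = 1444
Population now: 0–19=664, 20–39=777, 40–59=937, 60–79=1083, 80+=1444
Dependents (band 0–19 + band 80+) = 664 + 1444 = 2108; working-age = 2797; ratio = 2108/2797 × 100 = 75.4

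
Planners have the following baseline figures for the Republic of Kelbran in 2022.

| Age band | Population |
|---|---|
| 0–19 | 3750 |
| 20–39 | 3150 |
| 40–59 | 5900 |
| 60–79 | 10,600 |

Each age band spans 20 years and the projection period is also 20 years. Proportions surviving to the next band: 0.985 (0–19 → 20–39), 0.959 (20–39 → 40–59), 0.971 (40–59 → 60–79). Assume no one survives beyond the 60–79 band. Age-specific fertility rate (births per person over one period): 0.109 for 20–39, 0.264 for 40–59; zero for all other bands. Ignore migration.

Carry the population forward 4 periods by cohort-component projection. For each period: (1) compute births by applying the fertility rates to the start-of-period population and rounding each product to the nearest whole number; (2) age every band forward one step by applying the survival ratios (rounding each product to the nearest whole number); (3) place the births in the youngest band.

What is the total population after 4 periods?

Numbering the bands 1..4 from youngest to oldest:
[period 1]
Births: 3150 × 0.109 = 343, 5900 × 0.264 = 1558 — total 1901
Band 2: 3750 × 0.985 = 3694
Band 3: 3150 × 0.959 = 3021
Band 4: 5900 × 0.971 = 5729
Giving 1901 / 3694 / 3021 / 5729.
[period 2]
Births: 3694 × 0.109 = 403, 3021 × 0.264 = 798 — total 1201
Band 2: 1901 × 0.985 = 1872
Band 3: 3694 × 0.959 = 3543
Band 4: 3021 × 0.971 = 2933
Giving 1201 / 1872 / 3543 / 2933.
[period 3]
Births: 1872 × 0.109 = 204, 3543 × 0.264 = 935 — total 1139
Band 2: 1201 × 0.985 = 1183
Band 3: 1872 × 0.959 = 1795
Band 4: 3543 × 0.971 = 3440
Giving 1139 / 1183 / 1795 / 3440.
[period 4]
Births: 1183 × 0.109 = 129, 1795 × 0.264 = 474 — total 603
Band 2: 1139 × 0.985 = 1122
Band 3: 1183 × 0.959 = 1134
Band 4: 1795 × 0.971 = 1743
Giving 603 / 1122 / 1134 / 1743.
Total after period 4: 603 + 1122 + 1134 + 1743 = 4602

4602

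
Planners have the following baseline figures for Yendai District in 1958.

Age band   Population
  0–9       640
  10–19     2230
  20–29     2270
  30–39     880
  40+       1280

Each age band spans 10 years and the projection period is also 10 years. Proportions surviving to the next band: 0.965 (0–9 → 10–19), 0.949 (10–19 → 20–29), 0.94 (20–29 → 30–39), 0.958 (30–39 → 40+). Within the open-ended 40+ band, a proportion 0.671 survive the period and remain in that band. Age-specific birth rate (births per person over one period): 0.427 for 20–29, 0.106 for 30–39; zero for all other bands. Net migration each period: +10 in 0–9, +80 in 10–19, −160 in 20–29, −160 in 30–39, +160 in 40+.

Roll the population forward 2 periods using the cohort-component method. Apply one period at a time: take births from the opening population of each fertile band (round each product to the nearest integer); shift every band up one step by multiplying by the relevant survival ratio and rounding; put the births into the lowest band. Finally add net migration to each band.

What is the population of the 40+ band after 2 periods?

3300

Period 1:
Births: 2270 × 0.427 = 969, 880 × 0.106 = 93 ⇒ total 1062
10–19: 640 × 0.965 = 618
20–29: 2230 × 0.949 = 2116
30–39: 2270 × 0.94 = 2134
40+: 880 × 0.958 + 1280 × 0.671 = 843 + 859 = 1702
Net migration: 0–9 + 10 → 1072; 10–19 + 80 → 698; 20–29 − 160 → 1956; 30–39 − 160 → 1974; 40+ + 160 → 1862
Giving 1072 / 698 / 1956 / 1974 / 1862.
Period 2:
Births: 1956 × 0.427 = 835, 1974 × 0.106 = 209 ⇒ total 1044
10–19: 1072 × 0.965 = 1034
20–29: 698 × 0.949 = 662
30–39: 1956 × 0.94 = 1839
40+: 1974 × 0.958 + 1862 × 0.671 = 1891 + 1249 = 3140
Net migration: 0–9 + 10 → 1054; 10–19 + 80 → 1114; 20–29 − 160 → 502; 30–39 − 160 → 1679; 40+ + 160 → 3300
Giving 1054 / 1114 / 502 / 1679 / 3300.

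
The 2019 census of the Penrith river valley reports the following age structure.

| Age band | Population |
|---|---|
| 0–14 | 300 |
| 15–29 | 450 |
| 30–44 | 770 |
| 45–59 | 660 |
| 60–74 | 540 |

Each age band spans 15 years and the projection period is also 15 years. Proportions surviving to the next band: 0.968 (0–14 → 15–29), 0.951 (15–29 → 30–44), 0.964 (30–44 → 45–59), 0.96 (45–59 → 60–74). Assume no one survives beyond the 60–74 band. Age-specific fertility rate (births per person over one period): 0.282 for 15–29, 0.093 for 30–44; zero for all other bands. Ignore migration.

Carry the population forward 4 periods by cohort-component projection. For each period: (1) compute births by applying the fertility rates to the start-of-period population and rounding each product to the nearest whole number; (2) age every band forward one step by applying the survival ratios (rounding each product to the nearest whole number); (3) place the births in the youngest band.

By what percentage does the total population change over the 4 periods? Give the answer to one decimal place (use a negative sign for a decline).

-75.3

Period 1.
Births: 450 * 0.282 = 127, 770 * 0.093 = 72 → 199
15–29: 300 * 0.968 = 290
30–44: 450 * 0.951 = 428
45–59: 770 * 0.964 = 742
60–74: 660 * 0.96 = 634
End of period: [199, 290, 428, 742, 634]
Period 2.
Births: 290 * 0.282 = 82, 428 * 0.093 = 40 → 122
15–29: 199 * 0.968 = 193
30–44: 290 * 0.951 = 276
45–59: 428 * 0.964 = 413
60–74: 742 * 0.96 = 712
End of period: [122, 193, 276, 413, 712]
Period 3.
Births: 193 * 0.282 = 54, 276 * 0.093 = 26 → 80
15–29: 122 * 0.968 = 118
30–44: 193 * 0.951 = 184
45–59: 276 * 0.964 = 266
60–74: 413 * 0.96 = 396
End of period: [80, 118, 184, 266, 396]
Period 4.
Births: 118 * 0.282 = 33, 184 * 0.093 = 17 → 50
15–29: 80 * 0.968 = 77
30–44: 118 * 0.951 = 112
45–59: 184 * 0.964 = 177
60–74: 266 * 0.96 = 255
End of period: [50, 77, 112, 177, 255]
Total: 2720 → 671; change = -2049; percentage change = -75.3%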